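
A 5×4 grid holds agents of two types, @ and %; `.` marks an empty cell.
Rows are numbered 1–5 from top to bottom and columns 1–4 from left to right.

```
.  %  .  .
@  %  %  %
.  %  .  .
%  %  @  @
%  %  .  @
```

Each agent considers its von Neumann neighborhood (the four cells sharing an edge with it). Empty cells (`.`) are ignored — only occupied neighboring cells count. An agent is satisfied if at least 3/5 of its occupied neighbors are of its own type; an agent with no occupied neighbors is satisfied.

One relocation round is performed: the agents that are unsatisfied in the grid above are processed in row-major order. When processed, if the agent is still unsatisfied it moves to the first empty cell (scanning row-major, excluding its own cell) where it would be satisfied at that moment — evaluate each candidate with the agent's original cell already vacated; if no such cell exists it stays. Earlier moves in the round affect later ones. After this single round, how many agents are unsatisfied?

0

Initially unsatisfied (in order): (2,1), (4,3).
  (2,1) → (5,3).
  (4,3): now satisfied by earlier moves; stays.
Resulting grid:
. % . .
. % % %
. % . .
% % @ @
% % @ @
All satisfied now.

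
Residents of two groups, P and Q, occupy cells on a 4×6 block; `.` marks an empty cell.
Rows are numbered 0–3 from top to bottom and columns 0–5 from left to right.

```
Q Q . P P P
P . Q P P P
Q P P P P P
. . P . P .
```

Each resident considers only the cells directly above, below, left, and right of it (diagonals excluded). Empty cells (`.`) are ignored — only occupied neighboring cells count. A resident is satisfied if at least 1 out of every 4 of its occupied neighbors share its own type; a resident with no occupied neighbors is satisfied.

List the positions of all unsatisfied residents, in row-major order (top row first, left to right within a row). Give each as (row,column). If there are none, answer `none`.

Row 0: (0,0)Q 1/2 satisfied · (0,1)Q 1/1 satisfied · (0,3)P 2/2 satisfied · (0,4)P 3/3 satisfied · (0,5)P 2/2 satisfied
Row 1: (1,0)P 0/2 not · (1,2)Q 0/2 not · (1,3)P 3/4 satisfied · (1,4)P 4/4 satisfied · (1,5)P 3/3 satisfied
Row 2: (2,0)Q 0/2 not · (2,1)P 1/2 satisfied · (2,2)P 3/4 satisfied · (2,3)P 3/3 satisfied · (2,4)P 4/4 satisfied · (2,5)P 2/2 satisfied
Row 3: (3,2)P 1/1 satisfied · (3,4)P 1/1 satisfied

(1,0), (1,2), (2,0)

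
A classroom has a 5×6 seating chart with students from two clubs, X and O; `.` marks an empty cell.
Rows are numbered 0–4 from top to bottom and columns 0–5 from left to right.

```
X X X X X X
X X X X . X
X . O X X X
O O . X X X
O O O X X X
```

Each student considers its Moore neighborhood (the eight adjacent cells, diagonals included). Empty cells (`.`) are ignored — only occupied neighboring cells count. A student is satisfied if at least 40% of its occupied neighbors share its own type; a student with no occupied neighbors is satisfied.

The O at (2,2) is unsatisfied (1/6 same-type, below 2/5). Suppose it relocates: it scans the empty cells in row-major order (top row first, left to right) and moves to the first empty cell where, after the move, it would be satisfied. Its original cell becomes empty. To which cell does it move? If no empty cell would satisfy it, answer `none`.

(3,2)

Vacating (2,2). Empty cells in order:
  (1,4): 0/8 same-type → still unsatisfied.
  (2,1): 2/6 same-type → still unsatisfied.
  (3,2): 3/6 same-type → satisfied — stop here.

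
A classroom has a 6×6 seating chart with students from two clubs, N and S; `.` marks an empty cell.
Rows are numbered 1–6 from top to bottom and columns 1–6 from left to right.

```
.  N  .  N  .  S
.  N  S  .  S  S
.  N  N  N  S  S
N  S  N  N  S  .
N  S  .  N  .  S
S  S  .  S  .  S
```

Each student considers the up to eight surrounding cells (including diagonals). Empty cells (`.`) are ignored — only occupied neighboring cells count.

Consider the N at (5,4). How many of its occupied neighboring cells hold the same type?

2

Occupied neighbors of (5,4): (4,3)=N, (4,4)=N, (4,5)=S, (6,4)=S.
Same type (N): 2 of 4.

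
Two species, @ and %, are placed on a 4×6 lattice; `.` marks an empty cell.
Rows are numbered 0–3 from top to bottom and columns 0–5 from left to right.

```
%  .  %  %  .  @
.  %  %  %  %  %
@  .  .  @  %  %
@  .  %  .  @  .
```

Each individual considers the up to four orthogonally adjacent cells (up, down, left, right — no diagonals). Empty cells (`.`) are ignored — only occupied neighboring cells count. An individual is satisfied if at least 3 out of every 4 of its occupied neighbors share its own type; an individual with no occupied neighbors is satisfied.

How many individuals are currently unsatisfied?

5

Row 0: (0,0)% 0/0 satisfied · (0,2)% 2/2 satisfied · (0,3)% 2/2 satisfied · (0,5)@ 0/1 not
Row 1: (1,1)% 1/1 satisfied · (1,2)% 3/3 satisfied · (1,3)% 3/4 satisfied · (1,4)% 3/3 satisfied · (1,5)% 2/3 not
Row 2: (2,0)@ 1/1 satisfied · (2,3)@ 0/2 not · (2,4)% 2/4 not · (2,5)% 2/2 satisfied
Row 3: (3,0)@ 1/1 satisfied · (3,2)% 0/0 satisfied · (3,4)@ 0/1 not
Unsatisfied: (0,5), (1,5), (2,3), (2,4), (3,4) — 5 in total.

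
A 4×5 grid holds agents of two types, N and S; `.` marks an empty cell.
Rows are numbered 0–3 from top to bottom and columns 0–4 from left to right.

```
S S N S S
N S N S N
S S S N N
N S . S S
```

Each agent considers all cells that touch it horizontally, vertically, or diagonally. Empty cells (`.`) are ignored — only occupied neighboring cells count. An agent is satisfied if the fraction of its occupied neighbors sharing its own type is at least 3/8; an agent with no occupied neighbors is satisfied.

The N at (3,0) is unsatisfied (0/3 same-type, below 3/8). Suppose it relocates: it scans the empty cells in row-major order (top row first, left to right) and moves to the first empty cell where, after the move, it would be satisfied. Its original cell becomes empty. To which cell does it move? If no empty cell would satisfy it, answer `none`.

Vacating (3,0). Empty cells in order:
  (3,2): 1/5 same-type → still unsatisfied.

none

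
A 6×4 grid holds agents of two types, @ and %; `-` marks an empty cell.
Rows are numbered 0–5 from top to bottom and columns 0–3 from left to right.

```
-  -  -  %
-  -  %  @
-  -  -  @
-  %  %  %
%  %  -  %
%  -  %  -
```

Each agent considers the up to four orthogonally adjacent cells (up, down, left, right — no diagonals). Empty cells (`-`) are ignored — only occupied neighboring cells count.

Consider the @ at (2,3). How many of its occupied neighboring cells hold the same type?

1

Occupied neighbors of (2,3): (1,3)=@, (3,3)=%.
Same type (@): 1 of 2.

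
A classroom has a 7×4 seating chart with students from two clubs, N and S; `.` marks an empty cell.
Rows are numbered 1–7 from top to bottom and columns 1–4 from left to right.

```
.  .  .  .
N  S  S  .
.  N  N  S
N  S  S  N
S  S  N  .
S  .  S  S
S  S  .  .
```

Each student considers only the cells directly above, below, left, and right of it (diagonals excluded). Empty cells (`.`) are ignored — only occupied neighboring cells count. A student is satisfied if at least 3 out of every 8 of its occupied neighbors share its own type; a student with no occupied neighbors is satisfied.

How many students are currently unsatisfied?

9

Row 2: (2,1)N 0/1 ✗ · (2,2)S 1/3 ✗ · (2,3)S 1/2 ✓
Row 3: (3,2)N 1/3 ✗ · (3,3)N 1/4 ✗ · (3,4)S 0/2 ✗
Row 4: (4,1)N 0/2 ✗ · (4,2)S 2/4 ✓ · (4,3)S 1/4 ✗ · (4,4)N 0/2 ✗
Row 5: (5,1)S 2/3 ✓ · (5,2)S 2/3 ✓ · (5,3)N 0/3 ✗
Row 6: (6,1)S 2/2 ✓ · (6,3)S 1/2 ✓ · (6,4)S 1/1 ✓
Row 7: (7,1)S 2/2 ✓ · (7,2)S 1/1 ✓
Unsatisfied: (2,1), (2,2), (3,2), (3,3), (3,4), (4,1), (4,3), (4,4), (5,3) — 9 in total.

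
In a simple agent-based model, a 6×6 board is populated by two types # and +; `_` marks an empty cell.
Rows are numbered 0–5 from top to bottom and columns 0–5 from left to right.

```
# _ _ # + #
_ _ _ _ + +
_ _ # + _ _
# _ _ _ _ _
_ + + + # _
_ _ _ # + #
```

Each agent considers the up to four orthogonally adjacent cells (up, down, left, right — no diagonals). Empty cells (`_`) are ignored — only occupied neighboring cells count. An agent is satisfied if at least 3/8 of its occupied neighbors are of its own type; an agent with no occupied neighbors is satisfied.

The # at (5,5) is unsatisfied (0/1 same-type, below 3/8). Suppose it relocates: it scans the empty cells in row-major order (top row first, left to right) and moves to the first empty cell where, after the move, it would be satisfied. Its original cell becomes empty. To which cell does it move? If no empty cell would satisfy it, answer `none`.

(0,1)

Vacating (5,5). Empty cells in order:
  (0,1): 1/1 same-type → satisfied — stop here.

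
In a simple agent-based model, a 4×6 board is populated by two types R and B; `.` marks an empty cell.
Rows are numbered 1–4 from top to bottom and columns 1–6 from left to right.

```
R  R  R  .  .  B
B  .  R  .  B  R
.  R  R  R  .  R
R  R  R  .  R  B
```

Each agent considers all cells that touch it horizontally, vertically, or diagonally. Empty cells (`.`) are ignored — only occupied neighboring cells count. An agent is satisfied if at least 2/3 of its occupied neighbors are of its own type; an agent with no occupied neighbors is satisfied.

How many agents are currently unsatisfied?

(1,1)R 1/2 not
(1,2)R 3/4 satisfied
(1,3)R 2/2 satisfied
(1,6)B 1/2 not
(2,1)B 0/3 not
(2,3)R 5/5 satisfied
(2,5)B 1/4 not
(2,6)R 1/3 not
(3,2)R 5/6 satisfied
(3,3)R 5/5 satisfied
(3,4)R 4/5 satisfied
(3,6)R 2/4 not
(4,1)R 2/2 satisfied
(4,2)R 4/4 satisfied
(4,3)R 4/4 satisfied
(4,5)R 2/3 satisfied
(4,6)B 0/2 not
Unsatisfied: (1,1), (1,6), (2,1), (2,5), (2,6), (3,6), (4,6) — 7 in total.

7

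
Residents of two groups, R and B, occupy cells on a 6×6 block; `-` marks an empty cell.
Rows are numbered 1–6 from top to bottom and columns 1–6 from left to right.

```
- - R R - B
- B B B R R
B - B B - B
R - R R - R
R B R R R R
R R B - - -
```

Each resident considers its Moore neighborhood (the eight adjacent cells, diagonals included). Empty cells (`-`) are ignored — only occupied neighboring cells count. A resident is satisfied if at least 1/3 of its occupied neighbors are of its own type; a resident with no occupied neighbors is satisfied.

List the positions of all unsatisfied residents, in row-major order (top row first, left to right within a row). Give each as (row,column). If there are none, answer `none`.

(1,3), (1,6), (3,6), (5,2), (6,3)

(1,3)R 1/4 unhappy
(1,4)R 2/4 ok
(1,6)B 0/2 unhappy
(2,2)B 3/4 ok
(2,3)B 4/6 ok
(2,4)B 3/6 ok
(2,5)R 2/6 ok
(2,6)R 1/3 ok
(3,1)B 1/2 ok
(3,3)B 4/6 ok
(3,4)B 3/6 ok
(3,6)B 0/3 unhappy
(4,1)R 1/3 ok
(4,3)R 3/6 ok
(4,4)R 4/6 ok
(4,6)R 2/3 ok
(5,1)R 3/4 ok
(5,2)B 1/7 unhappy
(5,3)R 4/6 ok
(5,4)R 4/5 ok
(5,5)R 4/4 ok
(5,6)R 2/2 ok
(6,1)R 2/3 ok
(6,2)R 3/5 ok
(6,3)B 1/4 unhappy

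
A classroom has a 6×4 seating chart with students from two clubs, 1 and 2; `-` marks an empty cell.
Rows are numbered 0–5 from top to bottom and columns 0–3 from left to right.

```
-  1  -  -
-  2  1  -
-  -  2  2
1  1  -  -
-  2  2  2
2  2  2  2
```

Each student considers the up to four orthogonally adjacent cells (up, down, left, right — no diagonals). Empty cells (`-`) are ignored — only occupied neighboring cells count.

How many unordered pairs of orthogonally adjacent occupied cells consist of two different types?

Scan each occupied cell's neighbors to the right and below so each pair is counted once.
From row 0: 1 unlike of 1 pairs (running 1/1).
From row 1: 2 unlike of 2 pairs (running 3/3).
From row 2: 0 unlike of 1 pairs (running 3/4).
From row 3: 1 unlike of 2 pairs (running 4/6).
From row 4: 0 unlike of 5 pairs (running 4/11).
From row 5: 0 unlike of 3 pairs (running 4/14).
Total adjacent occupied pairs: 14; unlike-type pairs: 4.

4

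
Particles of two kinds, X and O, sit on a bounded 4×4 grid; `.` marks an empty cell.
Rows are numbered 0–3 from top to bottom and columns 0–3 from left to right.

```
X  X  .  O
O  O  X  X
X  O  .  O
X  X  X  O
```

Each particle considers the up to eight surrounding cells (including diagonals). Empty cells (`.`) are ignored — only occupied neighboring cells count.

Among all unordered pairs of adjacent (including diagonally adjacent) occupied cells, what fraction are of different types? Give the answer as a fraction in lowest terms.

Scan each occupied cell's neighbors to the right and below (and the two forward diagonals) so each pair is counted once.
Row 0: X(0,0)–X(0,1)= X(0,0)–O(1,0)≠ X(0,0)–O(1,1)≠ X(0,1)–O(1,1)≠ X(0,1)–X(1,2)= X(0,1)–O(1,0)≠ O(0,3)–X(1,3)≠ O(0,3)–X(1,2)≠  → 6/8 unlike.
Row 1: O(1,0)–O(1,1)= O(1,0)–X(2,0)≠ O(1,0)–O(2,1)= O(1,1)–X(1,2)≠ O(1,1)–O(2,1)= O(1,1)–X(2,0)≠ X(1,2)–X(1,3)= X(1,2)–O(2,3)≠ X(1,2)–O(2,1)≠ X(1,3)–O(2,3)≠  → 6/10 unlike.
Row 2: X(2,0)–O(2,1)≠ X(2,0)–X(3,0)= X(2,0)–X(3,1)= O(2,1)–X(3,1)≠ O(2,1)–X(3,2)≠ O(2,1)–X(3,0)≠ O(2,3)–O(3,3)= O(2,3)–X(3,2)≠  → 5/8 unlike.
Row 3: X(3,0)–X(3,1)= X(3,1)–X(3,2)= X(3,2)–O(3,3)≠  → 1/3 unlike.
Total adjacent occupied pairs: 29; unlike-type pairs: 18.
18/29 is already in lowest terms.

18/29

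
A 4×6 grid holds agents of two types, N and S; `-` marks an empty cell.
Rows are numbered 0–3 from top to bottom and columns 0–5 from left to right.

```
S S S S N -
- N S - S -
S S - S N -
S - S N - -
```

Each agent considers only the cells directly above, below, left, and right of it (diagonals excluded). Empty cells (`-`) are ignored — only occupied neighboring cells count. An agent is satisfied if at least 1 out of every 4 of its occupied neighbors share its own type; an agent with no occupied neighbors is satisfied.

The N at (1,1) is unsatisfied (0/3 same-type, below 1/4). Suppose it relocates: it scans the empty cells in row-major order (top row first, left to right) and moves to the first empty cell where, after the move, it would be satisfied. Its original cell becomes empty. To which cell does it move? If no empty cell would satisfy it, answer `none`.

Vacating (1,1). Empty cells in order:
  (0,5): 1/1 same-type → satisfied — stop here.

(0,5)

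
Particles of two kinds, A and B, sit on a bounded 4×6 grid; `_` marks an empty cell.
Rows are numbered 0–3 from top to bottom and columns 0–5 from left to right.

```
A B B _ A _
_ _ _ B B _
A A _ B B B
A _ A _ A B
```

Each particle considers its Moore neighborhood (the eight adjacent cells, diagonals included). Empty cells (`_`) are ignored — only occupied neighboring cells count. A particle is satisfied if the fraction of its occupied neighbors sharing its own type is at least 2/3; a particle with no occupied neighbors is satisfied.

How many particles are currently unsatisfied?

(0,0)A 0/1 unhappy
(0,1)B 1/2 unhappy
(0,2)B 2/2 ok
(0,4)A 0/2 unhappy
(1,3)B 4/5 ok
(1,4)B 4/5 ok
(2,0)A 2/2 ok
(2,1)A 3/3 ok
(2,3)B 3/5 unhappy
(2,4)B 5/6 ok
(2,5)B 3/4 ok
(3,0)A 2/2 ok
(3,2)A 1/2 unhappy
(3,4)A 0/4 unhappy
(3,5)B 2/3 ok
Unsatisfied: (0,0), (0,1), (0,4), (2,3), (3,2), (3,4) — 6 in total.

6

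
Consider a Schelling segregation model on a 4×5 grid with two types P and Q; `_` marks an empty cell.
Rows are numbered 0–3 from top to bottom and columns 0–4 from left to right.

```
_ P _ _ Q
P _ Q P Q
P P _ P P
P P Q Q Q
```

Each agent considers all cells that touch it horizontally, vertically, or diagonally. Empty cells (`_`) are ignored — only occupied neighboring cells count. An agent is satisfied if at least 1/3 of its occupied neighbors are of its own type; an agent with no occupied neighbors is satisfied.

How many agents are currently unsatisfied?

Row 0: (0,1)P 1/2 ok · (0,4)Q 1/2 ok
Row 1: (1,0)P 3/3 ok · (1,2)Q 0/4 unhappy · (1,3)P 2/5 ok · (1,4)Q 1/4 unhappy
Row 2: (2,0)P 4/4 ok · (2,1)P 4/6 ok · (2,3)P 2/7 unhappy · (2,4)P 2/5 ok
Row 3: (3,0)P 3/3 ok · (3,1)P 3/4 ok · (3,2)Q 1/4 unhappy · (3,3)Q 2/4 ok · (3,4)Q 1/3 ok
Unsatisfied: (1,2), (1,4), (2,3), (3,2) — 4 in total.

4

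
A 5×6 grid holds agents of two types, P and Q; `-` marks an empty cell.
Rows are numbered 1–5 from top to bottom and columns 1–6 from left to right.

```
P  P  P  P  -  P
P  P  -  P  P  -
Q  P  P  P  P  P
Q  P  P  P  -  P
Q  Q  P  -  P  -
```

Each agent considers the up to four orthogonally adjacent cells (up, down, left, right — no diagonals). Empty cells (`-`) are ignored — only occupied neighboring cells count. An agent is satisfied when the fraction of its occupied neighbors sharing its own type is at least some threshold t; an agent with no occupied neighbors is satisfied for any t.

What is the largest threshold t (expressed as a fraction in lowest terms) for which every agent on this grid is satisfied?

(1,1)P 2/2
(1,2)P 3/3
(1,3)P 2/2
(1,4)P 2/2
(1,6)P — no occupied neighbors
(2,1)P 2/3
(2,2)P 3/3
(2,4)P 3/3
(2,5)P 2/2
(3,1)Q 1/3
(3,2)P 3/4
(3,3)P 3/3
(3,4)P 4/4
(3,5)P 3/3
(3,6)P 2/2
(4,1)Q 2/3
(4,2)P 2/4
(4,3)P 4/4
(4,4)P 2/2
(4,6)P 1/1
(5,1)Q 2/2
(5,2)Q 1/3
(5,3)P 1/2
(5,5)P — no occupied neighbors
The smallest same-type fraction is 1/3 at (3,1), which reduces to 1/3. Any threshold above that leaves this agent unsatisfied.

1/3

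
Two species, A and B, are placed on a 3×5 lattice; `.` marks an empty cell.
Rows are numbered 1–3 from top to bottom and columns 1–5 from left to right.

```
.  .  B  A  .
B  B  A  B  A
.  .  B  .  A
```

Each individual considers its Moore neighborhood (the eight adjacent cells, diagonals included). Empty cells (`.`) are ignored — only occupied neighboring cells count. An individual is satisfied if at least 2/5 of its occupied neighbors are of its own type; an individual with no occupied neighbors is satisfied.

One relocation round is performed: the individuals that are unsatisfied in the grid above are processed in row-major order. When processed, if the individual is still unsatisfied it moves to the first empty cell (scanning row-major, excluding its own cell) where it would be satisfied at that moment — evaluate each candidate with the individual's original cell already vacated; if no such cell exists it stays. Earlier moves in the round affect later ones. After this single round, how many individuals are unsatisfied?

Initially unsatisfied (in order): (2,3), (2,4).
  (2,3) → (1,5).
  (2,4) → (1,1).
Resulting grid:
B . B A A
B B . . A
. . B . A
All satisfied now.

0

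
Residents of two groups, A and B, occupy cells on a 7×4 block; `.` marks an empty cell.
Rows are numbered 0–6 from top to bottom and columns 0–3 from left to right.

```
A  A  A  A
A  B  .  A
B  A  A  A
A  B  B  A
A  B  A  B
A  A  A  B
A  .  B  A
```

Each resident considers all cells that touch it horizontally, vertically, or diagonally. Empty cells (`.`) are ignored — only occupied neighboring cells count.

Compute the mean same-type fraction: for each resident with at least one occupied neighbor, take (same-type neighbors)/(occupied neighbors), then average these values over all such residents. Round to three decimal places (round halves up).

0.550

(0,0)A 2/3
(0,1)A 3/4
(0,2)A 3/4
(0,3)A 2/2
(1,0)A 3/5
(1,1)B 1/7
(1,3)A 4/4
(2,0)B 2/5
(2,1)A 3/7
(2,2)A 4/7
(2,3)A 3/4
(3,0)A 2/5
(3,1)B 3/8
(3,2)B 3/8
(3,3)A 3/5
(4,0)A 3/5
(4,1)B 2/8
(4,2)A 3/8
(4,3)B 2/5
(5,0)A 3/4
(5,1)A 5/7
(5,2)A 3/7
(5,3)B 2/5
(6,0)A 2/2
(6,2)B 1/4
(6,3)A 1/3
Sum over 26 residents: 2/3 + 3/4 + 3/4 + 2/2 + 3/5 + 1/7 + 4/4 + 2/5 + 3/7 + 4/7 + 3/4 + 2/5 + 3/8 + 3/8 + 3/5 + 3/5 + 2/8 + 3/8 + 2/5 + 3/4 + 5/7 + 3/7 + 2/5 + 2/2 + 1/4 + 1/3 = 4007/280; mean = 4007/280 ÷ 26 = 4007/7280 = 0.550412… → 0.550.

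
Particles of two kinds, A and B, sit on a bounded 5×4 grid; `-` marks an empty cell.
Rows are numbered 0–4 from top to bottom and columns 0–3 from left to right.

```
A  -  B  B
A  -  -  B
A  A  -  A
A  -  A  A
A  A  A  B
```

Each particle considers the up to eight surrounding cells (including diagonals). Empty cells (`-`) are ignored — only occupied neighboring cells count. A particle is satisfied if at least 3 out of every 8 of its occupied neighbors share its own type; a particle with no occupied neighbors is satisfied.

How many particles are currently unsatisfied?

(0,0)A 1/1 ok
(0,2)B 2/2 ok
(0,3)B 2/2 ok
(1,0)A 3/3 ok
(1,3)B 2/3 ok
(2,0)A 3/3 ok
(2,1)A 4/4 ok
(2,3)A 2/3 ok
(3,0)A 4/4 ok
(3,2)A 5/6 ok
(3,3)A 3/4 ok
(4,0)A 2/2 ok
(4,1)A 4/4 ok
(4,2)A 3/4 ok
(4,3)B 0/3 unhappy
Unsatisfied: (4,3) — 1 in total.

1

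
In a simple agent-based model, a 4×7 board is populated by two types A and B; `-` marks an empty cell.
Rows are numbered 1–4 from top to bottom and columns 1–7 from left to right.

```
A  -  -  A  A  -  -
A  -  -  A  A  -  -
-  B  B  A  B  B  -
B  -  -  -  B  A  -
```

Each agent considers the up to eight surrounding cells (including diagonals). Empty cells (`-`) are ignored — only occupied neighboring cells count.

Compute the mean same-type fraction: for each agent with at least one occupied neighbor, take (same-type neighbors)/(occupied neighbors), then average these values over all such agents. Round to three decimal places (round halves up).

0.612

(1,1)A 1/1
(1,4)A 3/3
(1,5)A 3/3
(2,1)A 1/2
(2,4)A 4/6
(2,5)A 4/6
(3,2)B 2/3
(3,3)B 1/3
(3,4)A 2/5
(3,5)B 2/6
(3,6)B 2/4
(4,1)B 1/1
(4,5)B 2/4
(4,6)A 0/3
Sum over 14 agents: 1/1 + 3/3 + 3/3 + 1/2 + 4/6 + 4/6 + 2/3 + 1/3 + 2/5 + 2/6 + 2/4 + 1/1 + 2/4 + 0/3 = 257/30; mean = 257/30 ÷ 14 = 257/420 = 0.611904… → 0.612.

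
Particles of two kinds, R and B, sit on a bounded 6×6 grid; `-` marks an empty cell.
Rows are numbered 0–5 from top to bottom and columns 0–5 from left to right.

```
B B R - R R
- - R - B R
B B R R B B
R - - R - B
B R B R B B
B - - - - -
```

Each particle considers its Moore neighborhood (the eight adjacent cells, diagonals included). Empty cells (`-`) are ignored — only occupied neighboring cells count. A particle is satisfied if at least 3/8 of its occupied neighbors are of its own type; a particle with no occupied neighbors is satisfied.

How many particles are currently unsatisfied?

8

Row 0: (0,0)B 1/1 satisfied · (0,1)B 1/3 not · (0,2)R 1/2 satisfied · (0,4)R 2/3 satisfied · (0,5)R 2/3 satisfied
Row 1: (1,2)R 3/5 satisfied · (1,4)B 2/6 not · (1,5)R 2/5 satisfied
Row 2: (2,0)B 1/2 satisfied · (2,1)B 1/4 not · (2,2)R 3/4 satisfied · (2,3)R 3/5 satisfied · (2,4)B 3/6 satisfied · (2,5)B 3/4 satisfied
Row 3: (3,0)R 1/4 not · (3,3)R 3/6 satisfied · (3,5)B 4/4 satisfied
Row 4: (4,0)B 1/3 not · (4,1)R 1/4 not · (4,2)B 0/3 not · (4,3)R 1/3 not · (4,4)B 2/4 satisfied · (4,5)B 2/2 satisfied
Row 5: (5,0)B 1/2 satisfied
Unsatisfied: (0,1), (1,4), (2,1), (3,0), (4,0), (4,1), (4,2), (4,3) — 8 in total.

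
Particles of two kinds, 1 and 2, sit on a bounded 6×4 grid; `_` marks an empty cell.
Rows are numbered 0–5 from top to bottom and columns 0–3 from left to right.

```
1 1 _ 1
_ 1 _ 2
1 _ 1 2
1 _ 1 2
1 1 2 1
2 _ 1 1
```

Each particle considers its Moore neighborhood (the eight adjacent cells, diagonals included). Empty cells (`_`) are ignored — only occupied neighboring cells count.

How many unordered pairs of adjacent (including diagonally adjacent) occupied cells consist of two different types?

14

Scan each occupied cell's neighbors to the right and below (and the two forward diagonals) so each pair is counted once.
Row 0: 1(0,0)–1(0,1)= 1(0,0)–1(1,1)= 1(0,1)–1(1,1)= 1(0,3)–2(1,3)≠  → 1/4 unlike.
Row 1: 1(1,1)–1(2,2)= 1(1,1)–1(2,0)= 2(1,3)–2(2,3)= 2(1,3)–1(2,2)≠  → 1/4 unlike.
Row 2: 1(2,0)–1(3,0)= 1(2,2)–2(2,3)≠ 1(2,2)–1(3,2)= 1(2,2)–2(3,3)≠ 2(2,3)–2(3,3)= 2(2,3)–1(3,2)≠  → 3/6 unlike.
Row 3: 1(3,0)–1(4,0)= 1(3,0)–1(4,1)= 1(3,2)–2(3,3)≠ 1(3,2)–2(4,2)≠ 1(3,2)–1(4,3)= 1(3,2)–1(4,1)= 2(3,3)–1(4,3)≠ 2(3,3)–2(4,2)=  → 3/8 unlike.
Row 4: 1(4,0)–1(4,1)= 1(4,0)–2(5,0)≠ 1(4,1)–2(4,2)≠ 1(4,1)–1(5,2)= 1(4,1)–2(5,0)≠ 2(4,2)–1(4,3)≠ 2(4,2)–1(5,2)≠ 2(4,2)–1(5,3)≠ 1(4,3)–1(5,3)= 1(4,3)–1(5,2)=  → 6/10 unlike.
Row 5: 1(5,2)–1(5,3)=  → 0/1 unlike.
Total adjacent occupied pairs: 33; unlike-type pairs: 14.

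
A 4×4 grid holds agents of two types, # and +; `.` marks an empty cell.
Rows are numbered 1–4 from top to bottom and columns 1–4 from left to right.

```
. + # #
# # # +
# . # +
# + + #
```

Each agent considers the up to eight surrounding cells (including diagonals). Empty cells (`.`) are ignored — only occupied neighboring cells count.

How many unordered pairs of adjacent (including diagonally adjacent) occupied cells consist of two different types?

16

Scan each occupied cell's neighbors to the right and below (and the two forward diagonals) so each pair is counted once.
From row 1: 6 unlike of 10 pairs (running 6/10).
From row 2: 3 unlike of 10 pairs (running 9/20).
From row 3: 5 unlike of 8 pairs (running 14/28).
From row 4: 2 unlike of 3 pairs (running 16/31).
Total adjacent occupied pairs: 31; unlike-type pairs: 16.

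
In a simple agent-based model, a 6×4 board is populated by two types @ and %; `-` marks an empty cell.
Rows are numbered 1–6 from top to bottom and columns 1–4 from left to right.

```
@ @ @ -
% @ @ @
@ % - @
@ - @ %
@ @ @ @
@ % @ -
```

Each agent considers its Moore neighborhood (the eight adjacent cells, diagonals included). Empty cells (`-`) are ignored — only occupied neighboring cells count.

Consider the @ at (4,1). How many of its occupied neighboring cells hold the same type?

3

Occupied neighbors of (4,1): (3,1)=@, (3,2)=%, (5,1)=@, (5,2)=@.
Same type (@): 3 of 4.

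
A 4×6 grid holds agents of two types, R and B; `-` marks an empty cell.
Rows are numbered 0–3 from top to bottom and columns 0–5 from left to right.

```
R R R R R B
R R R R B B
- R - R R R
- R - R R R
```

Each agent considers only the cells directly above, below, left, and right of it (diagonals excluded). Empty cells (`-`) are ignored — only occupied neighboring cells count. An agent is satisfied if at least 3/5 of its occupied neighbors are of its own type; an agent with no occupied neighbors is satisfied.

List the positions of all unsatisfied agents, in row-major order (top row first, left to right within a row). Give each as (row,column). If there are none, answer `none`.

Row 0: (0,0)R 2/2 ok · (0,1)R 3/3 ok · (0,2)R 3/3 ok · (0,3)R 3/3 ok · (0,4)R 1/3 unhappy · (0,5)B 1/2 unhappy
Row 1: (1,0)R 2/2 ok · (1,1)R 4/4 ok · (1,2)R 3/3 ok · (1,3)R 3/4 ok · (1,4)B 1/4 unhappy · (1,5)B 2/3 ok
Row 2: (2,1)R 2/2 ok · (2,3)R 3/3 ok · (2,4)R 3/4 ok · (2,5)R 2/3 ok
Row 3: (3,1)R 1/1 ok · (3,3)R 2/2 ok · (3,4)R 3/3 ok · (3,5)R 2/2 ok

(0,4), (0,5), (1,4)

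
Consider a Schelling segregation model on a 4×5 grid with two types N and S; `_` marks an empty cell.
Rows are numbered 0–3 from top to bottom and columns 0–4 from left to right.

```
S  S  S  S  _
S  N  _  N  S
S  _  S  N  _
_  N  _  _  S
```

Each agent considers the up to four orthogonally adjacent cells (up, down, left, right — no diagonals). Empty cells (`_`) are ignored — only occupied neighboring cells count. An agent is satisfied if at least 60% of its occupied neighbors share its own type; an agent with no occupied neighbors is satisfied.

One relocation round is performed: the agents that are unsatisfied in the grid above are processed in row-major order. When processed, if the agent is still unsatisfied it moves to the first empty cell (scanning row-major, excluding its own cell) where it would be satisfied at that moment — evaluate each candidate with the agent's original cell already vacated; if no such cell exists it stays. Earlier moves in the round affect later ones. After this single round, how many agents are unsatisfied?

4

Initially unsatisfied (in order): (0,3), (1,1), (1,3), (1,4), (2,2), (2,3).
  (0,3) → (0,4).
  (1,1): no empty cell satisfies it; stays.
  (1,3): no empty cell satisfies it; stays.
  (1,4) → (0,3).
  (2,2): no empty cell satisfies it; stays.
  (2,3): no empty cell satisfies it; stays.
Resulting grid:
S S S S S
S N _ N _
S _ S N _
_ N _ _ S
Unsatisfied now: (1,1), (1,3), (2,2), (2,3).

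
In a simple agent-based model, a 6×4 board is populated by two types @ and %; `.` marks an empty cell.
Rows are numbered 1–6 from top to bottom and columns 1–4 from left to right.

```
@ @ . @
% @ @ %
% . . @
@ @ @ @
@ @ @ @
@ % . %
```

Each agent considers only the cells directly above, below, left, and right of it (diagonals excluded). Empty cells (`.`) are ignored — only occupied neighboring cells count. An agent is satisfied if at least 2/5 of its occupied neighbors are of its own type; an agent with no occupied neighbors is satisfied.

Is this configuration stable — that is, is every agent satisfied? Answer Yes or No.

(1,1)@ 1/2 ✓
(1,2)@ 2/2 ✓
(1,4)@ 0/1 ✗
(2,1)% 1/3 ✗
(2,2)@ 2/3 ✓
(2,3)@ 1/2 ✓
(2,4)% 0/3 ✗
(3,1)% 1/2 ✓
(3,4)@ 1/2 ✓
(4,1)@ 2/3 ✓
(4,2)@ 3/3 ✓
(4,3)@ 3/3 ✓
(4,4)@ 3/3 ✓
(5,1)@ 3/3 ✓
(5,2)@ 3/4 ✓
(5,3)@ 3/3 ✓
(5,4)@ 2/3 ✓
(6,1)@ 1/2 ✓
(6,2)% 0/2 ✗
(6,4)% 0/1 ✗
For instance (1,4) has only 0/1 same-type neighbors, below 2/5.

No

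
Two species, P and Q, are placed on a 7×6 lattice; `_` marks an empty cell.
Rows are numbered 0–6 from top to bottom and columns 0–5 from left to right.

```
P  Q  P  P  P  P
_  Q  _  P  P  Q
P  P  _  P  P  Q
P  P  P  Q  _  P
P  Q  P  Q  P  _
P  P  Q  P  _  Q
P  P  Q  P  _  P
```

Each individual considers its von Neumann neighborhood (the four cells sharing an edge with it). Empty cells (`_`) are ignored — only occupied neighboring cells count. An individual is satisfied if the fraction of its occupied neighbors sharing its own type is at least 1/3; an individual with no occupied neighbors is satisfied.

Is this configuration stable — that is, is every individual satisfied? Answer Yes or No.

Row 0: (0,0)P 0/1 unhappy · (0,1)Q 1/3 ok · (0,2)P 1/2 ok · (0,3)P 3/3 ok · (0,4)P 3/3 ok · (0,5)P 1/2 ok
Row 1: (1,1)Q 1/2 ok · (1,3)P 3/3 ok · (1,4)P 3/4 ok · (1,5)Q 1/3 ok
Row 2: (2,0)P 2/2 ok · (2,1)P 2/3 ok · (2,3)P 2/3 ok · (2,4)P 2/3 ok · (2,5)Q 1/3 ok
Row 3: (3,0)P 3/3 ok · (3,1)P 3/4 ok · (3,2)P 2/3 ok · (3,3)Q 1/3 ok · (3,5)P 0/1 unhappy
Row 4: (4,0)P 2/3 ok · (4,1)Q 0/4 unhappy · (4,2)P 1/4 unhappy · (4,3)Q 1/4 unhappy · (4,4)P 0/1 unhappy
Row 5: (5,0)P 3/3 ok · (5,1)P 2/4 ok · (5,2)Q 1/4 unhappy · (5,3)P 1/3 ok · (5,5)Q 0/1 unhappy
Row 6: (6,0)P 2/2 ok · (6,1)P 2/3 ok · (6,2)Q 1/3 ok · (6,3)P 1/2 ok · (6,5)P 0/1 unhappy
For instance (0,0) has only 0/1 same-type neighbors, below 1/3.

No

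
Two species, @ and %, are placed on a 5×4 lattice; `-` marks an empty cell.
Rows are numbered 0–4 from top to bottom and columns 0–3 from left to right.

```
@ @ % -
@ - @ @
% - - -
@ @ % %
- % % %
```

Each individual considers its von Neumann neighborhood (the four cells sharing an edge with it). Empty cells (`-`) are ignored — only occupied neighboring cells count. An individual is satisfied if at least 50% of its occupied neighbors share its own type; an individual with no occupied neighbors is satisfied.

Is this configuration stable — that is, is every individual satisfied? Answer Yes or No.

No

(0,0)@ 2/2 ✓
(0,1)@ 1/2 ✓
(0,2)% 0/2 ✗
(1,0)@ 1/2 ✓
(1,2)@ 1/2 ✓
(1,3)@ 1/1 ✓
(2,0)% 0/2 ✗
(3,0)@ 1/2 ✓
(3,1)@ 1/3 ✗
(3,2)% 2/3 ✓
(3,3)% 2/2 ✓
(4,1)% 1/2 ✓
(4,2)% 3/3 ✓
(4,3)% 2/2 ✓
For instance (0,2) has only 0/2 same-type neighbors, below 1/2.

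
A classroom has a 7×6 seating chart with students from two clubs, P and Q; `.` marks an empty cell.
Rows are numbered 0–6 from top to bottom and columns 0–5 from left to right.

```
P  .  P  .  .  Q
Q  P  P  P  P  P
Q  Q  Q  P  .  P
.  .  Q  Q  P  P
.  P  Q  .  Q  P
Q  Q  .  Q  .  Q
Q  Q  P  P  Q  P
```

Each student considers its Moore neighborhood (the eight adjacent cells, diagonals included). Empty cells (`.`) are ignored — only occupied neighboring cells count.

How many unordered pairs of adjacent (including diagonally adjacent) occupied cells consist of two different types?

Scan each occupied cell's neighbors to the right and below (and the two forward diagonals) so each pair is counted once.
Row 0: P(0,0)–Q(1,0)≠ P(0,0)–P(1,1)= P(0,2)–P(1,2)= P(0,2)–P(1,3)= P(0,2)–P(1,1)= Q(0,5)–P(1,5)≠ Q(0,5)–P(1,4)≠  → 3/7 unlike.
Row 1: Q(1,0)–P(1,1)≠ Q(1,0)–Q(2,0)= Q(1,0)–Q(2,1)= P(1,1)–P(1,2)= P(1,1)–Q(2,1)≠ P(1,1)–Q(2,2)≠ P(1,1)–Q(2,0)≠ P(1,2)–P(1,3)= P(1,2)–Q(2,2)≠ P(1,2)–P(2,3)= P(1,2)–Q(2,1)≠ P(1,3)–P(1,4)= P(1,3)–P(2,3)= P(1,3)–Q(2,2)≠ P(1,4)–P(1,5)= P(1,4)–P(2,5)= P(1,4)–P(2,3)= P(1,5)–P(2,5)=  → 7/18 unlike.
Row 2: Q(2,0)–Q(2,1)= Q(2,1)–Q(2,2)= Q(2,1)–Q(3,2)= Q(2,2)–P(2,3)≠ Q(2,2)–Q(3,2)= Q(2,2)–Q(3,3)= P(2,3)–Q(3,3)≠ P(2,3)–P(3,4)= P(2,3)–Q(3,2)≠ P(2,5)–P(3,5)= P(2,5)–P(3,4)=  → 3/11 unlike.
Row 3: Q(3,2)–Q(3,3)= Q(3,2)–Q(4,2)= Q(3,2)–P(4,1)≠ Q(3,3)–P(3,4)≠ Q(3,3)–Q(4,4)= Q(3,3)–Q(4,2)= P(3,4)–P(3,5)= P(3,4)–Q(4,4)≠ P(3,4)–P(4,5)= P(3,5)–P(4,5)= P(3,5)–Q(4,4)≠  → 4/11 unlike.
Row 4: P(4,1)–Q(4,2)≠ P(4,1)–Q(5,1)≠ P(4,1)–Q(5,0)≠ Q(4,2)–Q(5,3)= Q(4,2)–Q(5,1)= Q(4,4)–P(4,5)≠ Q(4,4)–Q(5,5)= Q(4,4)–Q(5,3)= P(4,5)–Q(5,5)≠  → 5/9 unlike.
Row 5: Q(5,0)–Q(5,1)= Q(5,0)–Q(6,0)= Q(5,0)–Q(6,1)= Q(5,1)–Q(6,1)= Q(5,1)–P(6,2)≠ Q(5,1)–Q(6,0)= Q(5,3)–P(6,3)≠ Q(5,3)–Q(6,4)= Q(5,3)–P(6,2)≠ Q(5,5)–P(6,5)≠ Q(5,5)–Q(6,4)=  → 4/11 unlike.
Row 6: Q(6,0)–Q(6,1)= Q(6,1)–P(6,2)≠ P(6,2)–P(6,3)= P(6,3)–Q(6,4)≠ Q(6,4)–P(6,5)≠  → 3/5 unlike.
Total adjacent occupied pairs: 72; unlike-type pairs: 29.

29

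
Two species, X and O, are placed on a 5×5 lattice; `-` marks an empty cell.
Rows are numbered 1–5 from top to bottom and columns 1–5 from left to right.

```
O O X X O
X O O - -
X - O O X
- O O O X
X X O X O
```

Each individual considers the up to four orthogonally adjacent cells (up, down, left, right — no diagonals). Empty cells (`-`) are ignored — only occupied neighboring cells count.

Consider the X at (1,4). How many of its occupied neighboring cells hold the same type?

1

Occupied neighbors of (1,4): (1,3)=X, (1,5)=O.
Same type (X): 1 of 2.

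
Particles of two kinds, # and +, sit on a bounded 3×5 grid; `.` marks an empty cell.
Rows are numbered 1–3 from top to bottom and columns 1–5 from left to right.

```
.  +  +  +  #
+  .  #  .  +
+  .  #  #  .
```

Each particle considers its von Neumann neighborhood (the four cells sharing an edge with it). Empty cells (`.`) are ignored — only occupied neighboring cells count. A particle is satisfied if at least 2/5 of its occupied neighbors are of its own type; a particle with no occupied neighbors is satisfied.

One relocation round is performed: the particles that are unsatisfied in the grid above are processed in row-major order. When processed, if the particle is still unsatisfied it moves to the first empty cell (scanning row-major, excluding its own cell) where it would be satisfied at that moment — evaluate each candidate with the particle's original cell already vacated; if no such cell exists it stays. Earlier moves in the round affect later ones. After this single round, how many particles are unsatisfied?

0

Initially unsatisfied (in order): (1,5), (2,5).
  (1,5) → (2,4).
  (2,5) → (1,1).
Resulting grid:
+ + + + .
+ . # # .
+ . # # .
All satisfied now.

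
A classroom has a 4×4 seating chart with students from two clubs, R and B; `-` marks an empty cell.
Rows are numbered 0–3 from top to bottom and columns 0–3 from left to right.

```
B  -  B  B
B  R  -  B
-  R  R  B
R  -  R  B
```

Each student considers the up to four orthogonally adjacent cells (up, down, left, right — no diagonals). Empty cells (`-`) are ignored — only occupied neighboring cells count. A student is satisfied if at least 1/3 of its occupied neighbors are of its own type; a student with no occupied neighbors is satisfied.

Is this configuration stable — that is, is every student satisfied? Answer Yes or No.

Yes

(0,0)B 1/1 ✓
(0,2)B 1/1 ✓
(0,3)B 2/2 ✓
(1,0)B 1/2 ✓
(1,1)R 1/2 ✓
(1,3)B 2/2 ✓
(2,1)R 2/2 ✓
(2,2)R 2/3 ✓
(2,3)B 2/3 ✓
(3,0)R 0/0 ✓
(3,2)R 1/2 ✓
(3,3)B 1/2 ✓
All meet the threshold, so the configuration is stable.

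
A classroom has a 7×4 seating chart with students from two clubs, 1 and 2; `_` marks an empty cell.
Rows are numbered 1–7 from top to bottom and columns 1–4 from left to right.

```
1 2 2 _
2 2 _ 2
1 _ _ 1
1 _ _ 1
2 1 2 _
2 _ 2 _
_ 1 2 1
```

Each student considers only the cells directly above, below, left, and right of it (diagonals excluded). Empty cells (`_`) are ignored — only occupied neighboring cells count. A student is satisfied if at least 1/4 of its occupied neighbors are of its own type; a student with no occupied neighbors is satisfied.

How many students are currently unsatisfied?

5

(1,1)1 0/2 ✗
(1,2)2 2/3 ✓
(1,3)2 1/1 ✓
(2,1)2 1/3 ✓
(2,2)2 2/2 ✓
(2,4)2 0/1 ✗
(3,1)1 1/2 ✓
(3,4)1 1/2 ✓
(4,1)1 1/2 ✓
(4,4)1 1/1 ✓
(5,1)2 1/3 ✓
(5,2)1 0/2 ✗
(5,3)2 1/2 ✓
(6,1)2 1/1 ✓
(6,3)2 2/2 ✓
(7,2)1 0/1 ✗
(7,3)2 1/3 ✓
(7,4)1 0/1 ✗
Unsatisfied: (1,1), (2,4), (5,2), (7,2), (7,4) — 5 in total.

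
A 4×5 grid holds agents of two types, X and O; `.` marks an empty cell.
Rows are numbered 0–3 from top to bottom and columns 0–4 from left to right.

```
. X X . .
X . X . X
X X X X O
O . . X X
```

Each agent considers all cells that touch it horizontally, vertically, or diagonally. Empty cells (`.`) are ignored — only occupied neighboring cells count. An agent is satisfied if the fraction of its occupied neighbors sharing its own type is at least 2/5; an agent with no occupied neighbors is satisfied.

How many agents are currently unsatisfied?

2

Row 0: (0,1)X 3/3 ok · (0,2)X 2/2 ok
Row 1: (1,0)X 3/3 ok · (1,2)X 5/5 ok · (1,4)X 1/2 ok
Row 2: (2,0)X 2/3 ok · (2,1)X 4/5 ok · (2,2)X 4/4 ok · (2,3)X 5/6 ok · (2,4)O 0/4 unhappy
Row 3: (3,0)O 0/2 unhappy · (3,3)X 3/4 ok · (3,4)X 2/3 ok
Unsatisfied: (2,4), (3,0) — 2 in total.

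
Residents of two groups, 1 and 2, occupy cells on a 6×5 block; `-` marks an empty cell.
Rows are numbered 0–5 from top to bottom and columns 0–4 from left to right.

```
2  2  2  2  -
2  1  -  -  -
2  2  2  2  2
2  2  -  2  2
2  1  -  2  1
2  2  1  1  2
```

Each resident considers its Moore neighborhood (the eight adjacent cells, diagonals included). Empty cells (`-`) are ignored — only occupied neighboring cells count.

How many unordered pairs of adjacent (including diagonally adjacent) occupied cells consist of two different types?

20

Scan each occupied cell's neighbors to the right and below (and the two forward diagonals) so each pair is counted once.
Row 0: 2(0,0)–2(0,1)= 2(0,0)–2(1,0)= 2(0,0)–1(1,1)≠ 2(0,1)–2(0,2)= 2(0,1)–1(1,1)≠ 2(0,1)–2(1,0)= 2(0,2)–2(0,3)= 2(0,2)–1(1,1)≠  → 3/8 unlike.
Row 1: 2(1,0)–1(1,1)≠ 2(1,0)–2(2,0)= 2(1,0)–2(2,1)= 1(1,1)–2(2,1)≠ 1(1,1)–2(2,2)≠ 1(1,1)–2(2,0)≠  → 4/6 unlike.
Row 2: 2(2,0)–2(2,1)= 2(2,0)–2(3,0)= 2(2,0)–2(3,1)= 2(2,1)–2(2,2)= 2(2,1)–2(3,1)= 2(2,1)–2(3,0)= 2(2,2)–2(2,3)= 2(2,2)–2(3,3)= 2(2,2)–2(3,1)= 2(2,3)–2(2,4)= 2(2,3)–2(3,3)= 2(2,3)–2(3,4)= 2(2,4)–2(3,4)= 2(2,4)–2(3,3)=  → 0/14 unlike.
Row 3: 2(3,0)–2(3,1)= 2(3,0)–2(4,0)= 2(3,0)–1(4,1)≠ 2(3,1)–1(4,1)≠ 2(3,1)–2(4,0)= 2(3,3)–2(3,4)= 2(3,3)–2(4,3)= 2(3,3)–1(4,4)≠ 2(3,4)–1(4,4)≠ 2(3,4)–2(4,3)=  → 4/10 unlike.
Row 4: 2(4,0)–1(4,1)≠ 2(4,0)–2(5,0)= 2(4,0)–2(5,1)= 1(4,1)–2(5,1)≠ 1(4,1)–1(5,2)= 1(4,1)–2(5,0)≠ 2(4,3)–1(4,4)≠ 2(4,3)–1(5,3)≠ 2(4,3)–2(5,4)= 2(4,3)–1(5,2)≠ 1(4,4)–2(5,4)≠ 1(4,4)–1(5,3)=  → 7/12 unlike.
Row 5: 2(5,0)–2(5,1)= 2(5,1)–1(5,2)≠ 1(5,2)–1(5,3)= 1(5,3)–2(5,4)≠  → 2/4 unlike.
Total adjacent occupied pairs: 54; unlike-type pairs: 20.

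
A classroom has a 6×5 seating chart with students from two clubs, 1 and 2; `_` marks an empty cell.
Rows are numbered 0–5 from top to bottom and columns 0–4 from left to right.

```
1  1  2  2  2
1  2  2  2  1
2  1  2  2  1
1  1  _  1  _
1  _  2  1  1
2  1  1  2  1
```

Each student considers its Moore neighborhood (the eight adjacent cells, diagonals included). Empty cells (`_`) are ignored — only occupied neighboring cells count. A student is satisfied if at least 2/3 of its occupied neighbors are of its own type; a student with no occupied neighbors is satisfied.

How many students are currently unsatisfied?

Row 0: (0,0)1 2/3 ✓ · (0,1)1 2/5 ✗ · (0,2)2 4/5 ✓ · (0,3)2 4/5 ✓ · (0,4)2 2/3 ✓
Row 1: (1,0)1 3/5 ✗ · (1,1)2 4/8 ✗ · (1,2)2 6/8 ✓ · (1,3)2 6/8 ✓ · (1,4)1 1/5 ✗
Row 2: (2,0)2 1/5 ✗ · (2,1)1 3/7 ✗ · (2,2)2 4/7 ✗ · (2,3)2 3/6 ✗ · (2,4)1 2/4 ✗
Row 3: (3,0)1 3/4 ✓ · (3,1)1 3/6 ✗ · (3,3)1 3/6 ✗
Row 4: (4,0)1 3/4 ✓ · (4,2)2 1/6 ✗ · (4,3)1 4/6 ✓ · (4,4)1 3/4 ✓
Row 5: (5,0)2 0/2 ✗ · (5,1)1 2/4 ✗ · (5,2)1 2/4 ✗ · (5,3)2 1/5 ✗ · (5,4)1 2/3 ✓
Unsatisfied: (0,1), (1,0), (1,1), (1,4), (2,0), (2,1), (2,2), (2,3), (2,4), (3,1), (3,3), (4,2), (5,0), (5,1), (5,2), (5,3) — 16 in total.

16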